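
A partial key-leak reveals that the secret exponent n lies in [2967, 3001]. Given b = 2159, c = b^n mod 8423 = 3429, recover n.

2985

Compute 2159^2967 mod 8423 = 7104, then multiply by 2159 repeatedly:
  2159^2967=7104  2159^2968=7676  2159^2969=4443  2159^2970=7063  2159^2971=3387
  2159^2972=1369  2159^2973=7621  2159^2974=3620  2159^2975=7459  2159^2976=7628
  2159^2977=1887  2159^2978=5724  2159^2979=1575  2159^2980=5956  2159^2981=5506
  2159^2982=2601  2159^2983=5841  2159^2984=1488  2159^2985=3429
Found 3429 at exponent 2985.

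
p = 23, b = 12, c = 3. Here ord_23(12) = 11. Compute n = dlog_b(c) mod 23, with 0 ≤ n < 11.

3

Successive powers of 12 modulo 23:
  12^0=1  12^1=12  12^2=6  12^3=3
So 12^3 ≡ 3 (mod 23), giving n = 3.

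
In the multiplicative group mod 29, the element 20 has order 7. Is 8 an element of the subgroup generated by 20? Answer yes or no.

8 ∈ ⟨20⟩ iff 8^7 ≡ 1 (mod 29), since |⟨20⟩| = 7.
8^7 mod 29 = 17.
Since 17 ≠ 1, 8 does not lie in the subgroup.

no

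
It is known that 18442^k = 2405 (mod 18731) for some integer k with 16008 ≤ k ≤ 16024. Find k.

16011

Compute 18442^16008 mod 18731 = 6734, then multiply by 18442 repeatedly:
  18442^16008=6734  18442^16009=1898  18442^16010=13408  18442^16011=2405
Found 2405 at exponent 16011.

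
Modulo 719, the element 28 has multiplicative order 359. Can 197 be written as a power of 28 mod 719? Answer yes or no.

no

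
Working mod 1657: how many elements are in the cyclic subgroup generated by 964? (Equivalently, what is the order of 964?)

828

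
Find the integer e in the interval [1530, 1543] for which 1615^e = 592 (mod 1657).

1531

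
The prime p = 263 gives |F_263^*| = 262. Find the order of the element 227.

262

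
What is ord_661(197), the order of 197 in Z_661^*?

5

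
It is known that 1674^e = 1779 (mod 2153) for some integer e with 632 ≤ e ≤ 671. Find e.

Compute 1674^632 mod 2153 = 1092, then multiply by 1674 repeatedly:
  1674^632=1092  1674^633=111  1674^634=656  1674^635=114  1674^636=1372
  1674^637=1630  1674^638=769  1674^639=1965  1674^640=1779
Found 1779 at exponent 640.

640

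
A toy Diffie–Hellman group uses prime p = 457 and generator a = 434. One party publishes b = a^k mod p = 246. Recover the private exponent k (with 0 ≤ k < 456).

131

Baby-step giant-step with m = ceil(sqrt(456)) = 22.
Baby table (434^j mod 457 for j=0..21):
  0:1  1:434  2:72  3:172  4:157  5:45  6:336  7:41
  8:428  9:210  10:197  11:39  12:17  13:66  14:310  15:182
  16:384  17:308  18:228  19:240  20:421  21:371
Giant step factor: 434^(-22) ≡ 326 (mod 457).
Scan 246·326^i mod 457 for i = 0, 1, …:
  i=0: 246   i=1: 221   i=2: 297   i=3: 395
  i=4: 353   i=5: 371
Match at i=5, j=21: k = 5·22 + 21 = 131.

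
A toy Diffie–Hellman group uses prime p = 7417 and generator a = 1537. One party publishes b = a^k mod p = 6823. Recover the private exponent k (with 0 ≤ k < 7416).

2574

Baby-step giant-step with m = ceil(sqrt(7416)) = 87.
Baby table (1537^j mod 7417 for j=0..86):
  0:1  1:1537  2:3763  3:5888  4:1116  5:1965  6:1486  7:6963
  8:6817  9:4925  10:4385  11:5109  12:5347  13:303  14:5857  15:5388
  16:3984  17:4383  18:2035  19:5238  20:3361  21:3625  22:1458  23:1012
  24:5291  25:3235  26:2805  27:2008  28:824  29:5598  30:406  31:994
  32:7293  33:2254  34:659  35:4171  36:2539  37:1101  38:1161  39:4377
  40:230  41:4911  42:5118  43:4346  44:4502  45:6930  46:598  47:6835
  48:2923  49:5366  50:7255  51:3184  52:6005  53:2937  54:4633  55:601
  56:4029  57:6795  58:779  59:3186  60:1662  61:3046  62:1575  63:2833
  64:542  65:2350  66:7288  67:1986  68:4095  69:4399  70:4376  71:6110
  72:1148  73:6647  74:3230  75:2537  76:5444  77:1052  78:18  79:5415
  80:981  81:2146  82:5254  83:5702  84:4497  85:6662  86:4034
Giant step factor: 1537^(-87) ≡ 4798 (mod 7417).
Scan 6823·4798^i mod 7417 for i = 0, 1, …:
  i=0: 6823   i=1: 5533   i=2: 1891   i=3: 2027
  i=4: 1859   i=5: 4248   i=6: 7405   i=7: 1760
  i=8: 3934   i=9: 6484     …   i=28: 248
  i=29: 3184
Match at i=29, j=51: k = 29·87 + 51 = 2574.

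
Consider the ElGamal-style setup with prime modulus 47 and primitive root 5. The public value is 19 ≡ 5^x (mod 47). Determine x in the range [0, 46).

Baby-step giant-step with m = ceil(sqrt(46)) = 7.
Baby table (5^j mod 47 for j=0..6):
  0:1  1:5  2:25  3:31  4:14  5:23  6:21
Giant step factor: 5^(-7) ≡ 30 (mod 47).
Scan 19·30^i mod 47 for i = 0, 1, …:
  i=0: 19   i=1: 6   i=2: 39   i=3: 42
  i=4: 38   i=5: 12   i=6: 31
Match at i=6, j=3: x = 6·7 + 3 = 45.

45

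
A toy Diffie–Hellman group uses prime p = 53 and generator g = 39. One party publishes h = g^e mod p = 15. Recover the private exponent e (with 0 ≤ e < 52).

Baby-step giant-step with m = ceil(sqrt(52)) = 8.
Baby table (39^j mod 53 for j=0..7):
  0:1  1:39  2:37  3:12  4:44  5:20  6:38  7:51
Giant step factor: 39^(-8) ≡ 36 (mod 53).
Scan 15·36^i mod 53 for i = 0, 1, …:
  i=0: 15   i=1: 10   i=2: 42   i=3: 28
  i=4: 1
Match at i=4, j=0: e = 4·8 + 0 = 32.

32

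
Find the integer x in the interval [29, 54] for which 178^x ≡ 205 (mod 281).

41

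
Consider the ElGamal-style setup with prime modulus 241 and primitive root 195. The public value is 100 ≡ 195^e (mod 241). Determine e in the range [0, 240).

Baby-step giant-step with m = ceil(sqrt(240)) = 16.
Baby table (195^j mod 241 for j=0..15):
  0:1  1:195  2:188  3:28  4:158  5:203  6:61  7:86
  8:141  9:21  10:239  11:92  12:106  13:185  14:166  15:76
Giant step factor: 195^(-16) ≡ 160 (mod 241).
Scan 100·160^i mod 241 for i = 0, 1, …:
  i=0: 100   i=1: 94   i=2: 98   i=3: 15
  i=4: 231   i=5: 87   i=6: 183   i=7: 119
  i=8: 1
Match at i=8, j=0: e = 8·16 + 0 = 128.

128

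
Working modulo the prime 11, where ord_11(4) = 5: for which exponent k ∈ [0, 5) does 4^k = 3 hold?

Successive powers of 4 modulo 11:
  4^0=1  4^1=4  4^2=5  4^3=9  4^4=3
So 4^4 ≡ 3 (mod 11), giving k = 4.

4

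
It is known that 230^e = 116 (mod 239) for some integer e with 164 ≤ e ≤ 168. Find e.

166

Compute 230^164 mod 239 = 87, then multiply by 230 repeatedly:
  230^164=87  230^165=173  230^166=116
Found 116 at exponent 166.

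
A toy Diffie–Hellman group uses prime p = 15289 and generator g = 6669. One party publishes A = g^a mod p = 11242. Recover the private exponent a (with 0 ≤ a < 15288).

9089

Baby-step giant-step with m = ceil(sqrt(15288)) = 124.
Baby table (6669^j mod 15289 for j=0..123):
  0:1  1:6669  2:15149  3:14258  4:4311  5:6739  6:8020  7:4458
  8:8586  9:2729  10:5791  11:165  12:14866  13:7478  14:13353  15:8021
  16:11127  17:8446  18:1698  19:10102  20:6904  21:7597  22:11936  23:6650
  24:10750  25:1629  26:8611  27:1275  28:2291  29:4968  30:329  31:7774
  32:15096  33:12448  34:11731  35:226  36:8872  37:14227  38:11618  39:11079
  40:9403  41:8418  42:13723  43:14022  44:5194  45:9201  46:6712  47:11425
  48:8238  49:5845  50:8644  51:7306  52:12960  53:1523  54:4991  55:826
  56:4554  57:6672  58:4578  59:13838  60:1218  61:4383  62:12948  63:13229
  64:6671  65:13198  66:13978  67:2249  68:72  69:6209  70:5209  71:2213
  72:4612  73:11249  74:11747  75:15196  76:6632  77:13020  78:4149  79:11880
  80:122  81:3301  82:13498  83:11819  84:6116  85:11841  86:15233  87:8761
  88:7840  89:11869  90:3208  91:4841  92:9550  93:10265  94:8432  95:66
  96:12062  97:6049  98:8399  99:9324  100:1393  101:9494  102:3737  103:983
  104:11935  105:15270  106:10890  107:2660  108:4300  109:9825  110:9560  111:510
  112:7032  113:5045  114:9305  115:12283  116:12154  117:8037  118:10808  119:6206
  120:491  121:2633  122:7705  123:13605
Giant step factor: 6669^(-124) ≡ 9529 (mod 15289).
Scan 11242·9529^i mod 15289 for i = 0, 1, …:
  i=0: 11242   i=1: 10284   i=2: 9035   i=3: 2156
  i=4: 11397   i=5: 4246   i=6: 5440   i=7: 8050
  i=8: 3537   i=9: 7117     …   i=72: 5208
  i=73: 14227
Match at i=73, j=37: a = 73·124 + 37 = 9089.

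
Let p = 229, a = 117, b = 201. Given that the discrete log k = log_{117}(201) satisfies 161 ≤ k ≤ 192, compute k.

187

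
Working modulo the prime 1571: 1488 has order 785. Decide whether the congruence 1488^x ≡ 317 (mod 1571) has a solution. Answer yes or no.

no

317 ∈ ⟨1488⟩ iff 317^785 ≡ 1 (mod 1571), since |⟨1488⟩| = 785.
317^785 mod 1571 = 1570.
Since 1570 ≠ 1, 317 does not lie in the subgroup.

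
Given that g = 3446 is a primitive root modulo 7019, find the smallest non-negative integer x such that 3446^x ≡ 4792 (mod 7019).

4539

Baby-step giant-step with m = ceil(sqrt(7018)) = 84.
Baby table (3446^j mod 7019 for j=0..83):
  0:1  1:3446  2:5787  3:1023  4:1720  5:3084  6:698  7:4810
  8:3401  9:5135  10:311  11:4818  12:2893  13:2298  14:1476  15:4540
  16:6508  17:863  18:4861  19:3672  20:5474  21:3351  22:1291  23:5759
  24:2801  25:1121  26:2516  27:1671  28:2686  29:4914  30:3816  31:3349
  32:1418  33:1204  34:755  35:4700  36:3367  37:275  38:85  39:5131
  40:565  41:2727  42:5820  43:2437  44:3178  45:1748  46:1306  47:1297
  48:5378  49:2428  50:240  51:5817  52:6137  53:6874  54:5698  55:3165
  56:6083  57:3284  58:2036  59:4075  60:4450  61:5204  62:6458  63:4038
  64:3290  65:1655  66:3702  67:3569  68:1486  69:3905  70:1207  71:4074
  72:1004  73:6436  74:5435  75:2318  76:206  77:957  78:5911  79:168
  80:3370  81:3594  82:3408  83:1181
Giant step factor: 3446^(-84) ≡ 179 (mod 7019).
Scan 4792·179^i mod 7019 for i = 0, 1, …:
  i=0: 4792   i=1: 1450   i=2: 6866   i=3: 689
  i=4: 4008   i=5: 1494   i=6: 704   i=7: 6693
  i=8: 4817   i=9: 5925     …   i=53: 2829
  i=54: 1023
Match at i=54, j=3: x = 54·84 + 3 = 4539.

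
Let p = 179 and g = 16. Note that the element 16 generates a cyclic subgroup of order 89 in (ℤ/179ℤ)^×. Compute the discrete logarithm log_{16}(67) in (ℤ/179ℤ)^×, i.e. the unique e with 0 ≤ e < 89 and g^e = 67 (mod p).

66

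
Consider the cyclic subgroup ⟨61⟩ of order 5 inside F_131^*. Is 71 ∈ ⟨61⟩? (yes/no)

71 ∈ ⟨61⟩ iff 71^5 ≡ 1 (mod 131), since |⟨61⟩| = 5.
71^5 mod 131 = 18.
Since 18 ≠ 1, 71 does not lie in the subgroup.

no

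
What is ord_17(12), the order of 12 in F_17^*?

16

The order of 12 must divide p − 1 = 16 = 2^4.
Divisors: 1, 2, 4, 8, 16.
Check each in increasing order: 12^1 ≡ 12;  12^2 ≡ 8;  12^4 ≡ 13;  12^8 ≡ 16;  12^16 ≡ 1.
Smallest exponent giving 1 is 16.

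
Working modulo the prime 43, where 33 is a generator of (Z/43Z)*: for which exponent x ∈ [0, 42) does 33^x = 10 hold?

22

Successive powers of 33 modulo 43:
  33^0=1  33^1=33  33^2=14  33^3=32  33^4=24  33^5=18
  33^6=35  33^7=37  33^8=17  33^9=2  33^10=23  33^11=28
  33^12=21  33^13=5  33^14=36  33^15=27  33^16=31  33^17=34
  33^18=4  33^19=3  33^20=13  33^21=42  33^22=10
So 33^22 ≡ 10 (mod 43), giving x = 22.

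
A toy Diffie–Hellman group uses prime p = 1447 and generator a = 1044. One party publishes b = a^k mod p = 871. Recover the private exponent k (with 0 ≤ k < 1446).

Baby-step giant-step with m = ceil(sqrt(1446)) = 39.
Baby table (1044^j mod 1447 for j=0..38):
  0:1  1:1044  2:345  3:1324  4:371  5:975  6:659  7:671
  8:176  9:1422  10:1393  11:57  12:181  13:854  14:224  15:889
  16:589  17:1388  18:625  19:1350  20:22  21:1263  22:355  23:188
  24:927  25:1192  26:28  27:292  28:978  29:897  30:259  31:1254
  32:1088  33:1424  34:587  35:747  36:1382  37:149  38:727
Giant step factor: 1044^(-39) ≡ 337 (mod 1447).
Scan 871·337^i mod 1447 for i = 0, 1, …:
  i=0: 871   i=1: 1233   i=2: 232   i=3: 46
  i=4: 1032   i=5: 504   i=6: 549   i=7: 1244
  i=8: 1045   i=9: 544     …   i=33: 98
  i=34: 1192
Match at i=34, j=25: k = 34·39 + 25 = 1351.

1351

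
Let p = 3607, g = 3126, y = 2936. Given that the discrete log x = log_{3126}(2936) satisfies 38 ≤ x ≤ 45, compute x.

Compute 3126^38 mod 3607 = 2936, then multiply by 3126 repeatedly:
  3126^38=2936
Found 2936 at exponent 38.

38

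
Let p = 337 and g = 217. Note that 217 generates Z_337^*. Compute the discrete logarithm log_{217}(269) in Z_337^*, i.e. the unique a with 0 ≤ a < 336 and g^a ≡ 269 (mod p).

139

Baby-step giant-step with m = ceil(sqrt(336)) = 19.
Baby table (217^j mod 337 for j=0..18):
  0:1  1:217  2:246  3:136  4:193  5:93  6:298  7:299
  8:179  9:88  10:224  11:80  12:173  13:134  14:96  15:275
  16:26  17:250  18:330
Giant step factor: 217^(-19) ≡ 67 (mod 337).
Scan 269·67^i mod 337 for i = 0, 1, …:
  i=0: 269   i=1: 162   i=2: 70   i=3: 309
  i=4: 146   i=5: 9   i=6: 266   i=7: 298
Match at i=7, j=6: a = 7·19 + 6 = 139.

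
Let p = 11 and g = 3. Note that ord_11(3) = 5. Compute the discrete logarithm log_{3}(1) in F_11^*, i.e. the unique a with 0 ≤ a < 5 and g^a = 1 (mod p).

Successive powers of 3 modulo 11:
  3^0=1
So 3^0 ≡ 1 (mod 11), giving a = 0.

0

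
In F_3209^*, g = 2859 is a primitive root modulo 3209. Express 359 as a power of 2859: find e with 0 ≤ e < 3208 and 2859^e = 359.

2327

Baby-step giant-step with m = ceil(sqrt(3208)) = 57.
Baby table (2859^j mod 3209 for j=0..56):
  0:1  1:2859  2:558  3:449  4:91  5:240  6:2643  7:2351
  8:1863  9:2586  10:3047  11:2147  12:2665  13:1069  14:1303  15:2837
  16:1840  17:1009  18:3049  19:1447  20:572  21:1967  22:1485  23:108
  24:708  25:2502  26:357  27:201  28:248  29:3052  30:397  31:2246
  32:105  33:1758  34:828  35:2219  36:3137  37:2737  38:1541  39:2971
  40:3075  41:1974  42:2244  43:805  44:642  45:3139  46:2037  47:2657
  48:660  49:48  50:2454  51:1112  52:2298  53:1159  54:1893  55:1713
  56:533
Giant step factor: 2859^(-57) ≡ 1597 (mod 3209).
Scan 359·1597^i mod 3209 for i = 0, 1, …:
  i=0: 359   i=1: 2121   i=2: 1742   i=3: 2980
  i=4: 113   i=5: 757   i=6: 2345   i=7: 62
  i=8: 2744   i=9: 1883     …   i=39: 1999
  i=40: 2657
Match at i=40, j=47: e = 40·57 + 47 = 2327.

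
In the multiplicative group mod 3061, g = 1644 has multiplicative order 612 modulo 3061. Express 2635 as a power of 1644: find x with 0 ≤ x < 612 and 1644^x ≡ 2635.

359

Baby-step giant-step with m = ceil(sqrt(612)) = 25.
Baby table (1644^j mod 3061 for j=0..24):
  0:1  1:1644  2:2934  3:2421  4:824  5:1694  6:2487  7:2193
  8:2495  9:40  10:1479  11:1042  12:1949  13:2350  14:418  15:1528
  16:2012  17:1848  18:1600  19:1001  20:1887  21:1435  22:2170  23:1415
  24:2961
Giant step factor: 1644^(-25) ≡ 1373 (mod 3061).
Scan 2635·1373^i mod 3061 for i = 0, 1, …:
  i=0: 2635   i=1: 2814   i=2: 640   i=3: 213
  i=4: 1654   i=5: 2741   i=6: 1424   i=7: 2234
  i=8: 160   i=9: 2349     …   i=13: 2089
  i=14: 40
Match at i=14, j=9: x = 14·25 + 9 = 359.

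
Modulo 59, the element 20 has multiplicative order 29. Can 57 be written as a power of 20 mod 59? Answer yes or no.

yes

57 ∈ ⟨20⟩ iff 57^29 ≡ 1 (mod 59), since |⟨20⟩| = 29.
57^29 mod 59 = 1.
Since 1 = 1, 57 lies in the subgroup.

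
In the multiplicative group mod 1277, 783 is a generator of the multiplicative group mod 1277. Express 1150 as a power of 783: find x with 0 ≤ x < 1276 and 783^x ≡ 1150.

781

Baby-step giant-step with m = ceil(sqrt(1276)) = 36.
Baby table (783^j mod 1277 for j=0..35):
  0:1  1:783  2:129  3:124  4:40  5:672  6:52  7:1129
  8:323  9:63  10:803  11:465  12:150  13:1243  14:195  15:722
  16:892  17:1194  18:138  19:786  20:1201  21:511  22:412  23:792
  24:791  25:8  26:1156  27:1032  28:992  29:320  30:268  31:416
  32:93  33:30  34:504  35:39
Giant step factor: 783^(-36) ≡ 23 (mod 1277).
Scan 1150·23^i mod 1277 for i = 0, 1, …:
  i=0: 1150   i=1: 910   i=2: 498   i=3: 1238
  i=4: 380   i=5: 1078   i=6: 531   i=7: 720
  i=8: 1236   i=9: 334     …   i=20: 389
  i=21: 8
Match at i=21, j=25: x = 21·36 + 25 = 781.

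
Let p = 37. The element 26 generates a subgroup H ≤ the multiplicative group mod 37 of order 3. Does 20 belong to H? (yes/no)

no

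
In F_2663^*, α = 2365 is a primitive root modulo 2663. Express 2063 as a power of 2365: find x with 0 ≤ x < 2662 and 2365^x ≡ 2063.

Baby-step giant-step with m = ceil(sqrt(2662)) = 52.
Baby table (2365^j mod 2663 for j=0..51):
  0:1  1:2365  2:925  3:1302  4:802  5:674  6:1536  7:308
  8:1421  9:2622  10:1566  11:2020  12:2541  13:1737  14:1659  15:936
  16:687  17:325  18:1681  19:2369  20:2396  21:2339  22:684  23:1219
  24:1569  25:1126  26:2653  27:317  28:1402  29:295  30:2632  31:1249
  32:618  33:2246  34:1768  35:410  36:318  37:1104  38:1220  39:1271
  40:2051  41:1292  42:1119  43:2076  44:1831  45:277  46:7  47:577
  48:1149  49:1125  50:288  51:2055
Giant step factor: 2365^(-52) ≡ 1944 (mod 2663).
Scan 2063·1944^i mod 2663 for i = 0, 1, …:
  i=0: 2063   i=1: 2657   i=2: 1651   i=3: 629
  i=4: 459   i=5: 191   i=6: 1147   i=7: 837
  i=8: 35   i=9: 1465     …   i=49: 1376
  i=50: 1292
Match at i=50, j=41: x = 50·52 + 41 = 2641.

2641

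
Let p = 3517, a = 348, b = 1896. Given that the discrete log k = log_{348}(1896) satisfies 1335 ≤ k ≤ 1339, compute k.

1338

Compute 348^1335 mod 3517 = 3047, then multiply by 348 repeatedly:
  348^1335=3047  348^1336=1739  348^1337=248  348^1338=1896
Found 1896 at exponent 1338.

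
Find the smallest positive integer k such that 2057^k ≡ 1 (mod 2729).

1364

The order of 2057 must divide p − 1 = 2728 = 2^3 · 11 · 31.
Divisors: 1, 2, 4, 8, 11, 22, 31, 44, 62, 88, 124, 248, 341, 682, 1364, 2728.
Check each in increasing order: 2057^1 ≡ 2057;  2057^2 ≡ 1299;  2057^4 ≡ 879;  2057^8 ≡ 334;  2057^11 ≡ 221;  2057^22 ≡ 2448;  2057^31 ≡ 2698;  2057^44 ≡ 2549;  2057^62 ≡ 961;  2057^88 ≡ 2381;  2057^124 ≡ 1119;  2057^248 ≡ 2279;  2057^341 ≡ 1102;  2057^682 ≡ 2728;  2057^1364 ≡ 1.
Smallest exponent giving 1 is 1364.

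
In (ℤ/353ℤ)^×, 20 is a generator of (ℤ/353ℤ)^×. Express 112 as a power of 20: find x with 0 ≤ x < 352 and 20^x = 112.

15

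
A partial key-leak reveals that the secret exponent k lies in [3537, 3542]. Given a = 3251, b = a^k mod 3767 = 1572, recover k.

Compute 3251^3537 mod 3767 = 3612, then multiply by 3251 repeatedly:
  3251^3537=3612  3251^3538=873  3251^3539=1572
Found 1572 at exponent 3539.

3539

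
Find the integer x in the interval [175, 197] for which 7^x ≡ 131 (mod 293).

175

Compute 7^175 mod 293 = 131, then multiply by 7 repeatedly:
  7^175=131
Found 131 at exponent 175.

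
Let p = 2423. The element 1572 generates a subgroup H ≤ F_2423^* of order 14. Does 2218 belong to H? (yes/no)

yes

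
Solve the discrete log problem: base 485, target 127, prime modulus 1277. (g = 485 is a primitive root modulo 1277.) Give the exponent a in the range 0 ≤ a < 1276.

Baby-step giant-step with m = ceil(sqrt(1276)) = 36.
Baby table (485^j mod 1277 for j=0..35):
  0:1  1:485  2:257  3:776  4:922  5:220  6:709  7:352
  8:879  9:1074  10:1151  11:186  12:820  13:553  14:35  15:374
  16:56  17:343  18:345  19:38  20:552  21:827  22:117  23:557
  24:698  25:125  26:606  27:200  28:1225  29:320  30:683  31:512
  32:582  33:53  34:165  35:851
Giant step factor: 485^(-36) ≡ 208 (mod 1277).
Scan 127·208^i mod 1277 for i = 0, 1, …:
  i=0: 127   i=1: 876   i=2: 874   i=3: 458
  i=4: 766   i=5: 980   i=6: 797   i=7: 1043
  i=8: 1131   i=9: 280     …   i=32: 578
  i=33: 186
Match at i=33, j=11: a = 33·36 + 11 = 1199.

1199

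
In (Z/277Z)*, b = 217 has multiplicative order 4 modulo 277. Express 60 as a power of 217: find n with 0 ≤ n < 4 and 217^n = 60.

3

Successive powers of 217 modulo 277:
  217^0=1  217^1=217  217^2=276  217^3=60
So 217^3 ≡ 60 (mod 277), giving n = 3.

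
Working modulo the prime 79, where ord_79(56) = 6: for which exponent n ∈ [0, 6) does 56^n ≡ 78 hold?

3

Successive powers of 56 modulo 79:
  56^0=1  56^1=56  56^2=55  56^3=78
So 56^3 ≡ 78 (mod 79), giving n = 3.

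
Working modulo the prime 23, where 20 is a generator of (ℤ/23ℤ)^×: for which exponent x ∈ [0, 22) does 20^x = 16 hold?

6

Successive powers of 20 modulo 23:
  20^0=1  20^1=20  20^2=9  20^3=19  20^4=12  20^5=10
  20^6=16
So 20^6 ≡ 16 (mod 23), giving x = 6.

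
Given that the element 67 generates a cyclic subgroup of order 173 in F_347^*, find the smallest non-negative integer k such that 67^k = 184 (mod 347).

Baby-step giant-step with m = ceil(sqrt(173)) = 14.
Baby table (67^j mod 347 for j=0..13):
  0:1  1:67  2:325  3:261  4:137  5:157  6:109  7:16
  8:31  9:342  10:12  11:110  12:83  13:9
Giant step factor: 67^(-14) ≡ 61 (mod 347).
Scan 184·61^i mod 347 for i = 0, 1, …:
  i=0: 184   i=1: 120   i=2: 33   i=3: 278
  i=4: 302   i=5: 31
Match at i=5, j=8: k = 5·14 + 8 = 78.

78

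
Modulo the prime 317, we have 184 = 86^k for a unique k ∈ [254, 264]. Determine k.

259

Compute 86^254 mod 317 = 167, then multiply by 86 repeatedly:
  86^254=167  86^255=97  86^256=100  86^257=41  86^258=39
  86^259=184
Found 184 at exponent 259.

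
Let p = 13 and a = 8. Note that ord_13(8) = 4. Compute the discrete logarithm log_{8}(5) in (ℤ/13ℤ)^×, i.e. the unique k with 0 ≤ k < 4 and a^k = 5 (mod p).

3

Successive powers of 8 modulo 13:
  8^0=1  8^1=8  8^2=12  8^3=5
So 8^3 ≡ 5 (mod 13), giving k = 3.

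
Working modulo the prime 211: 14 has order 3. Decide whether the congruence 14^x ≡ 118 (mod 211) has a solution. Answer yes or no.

⟨14⟩ has order 3; its elements mod 211 are {1, 14, 196}.
118 is not in this set.

no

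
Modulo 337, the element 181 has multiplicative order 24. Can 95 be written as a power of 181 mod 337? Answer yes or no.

⟨181⟩ has order 24; its elements mod 337 are {1, 54, 72, 85, 96, 111, 117, 128, 129, 148, 156, 165, 172, 181, 189, 208, 209, 220, 226, 241, 252, 265, 283, 336}.
95 is not in this set.

no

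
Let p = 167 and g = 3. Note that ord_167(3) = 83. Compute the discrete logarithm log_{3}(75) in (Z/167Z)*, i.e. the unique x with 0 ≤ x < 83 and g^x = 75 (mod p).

Baby-step giant-step with m = ceil(sqrt(83)) = 10.
Baby table (3^j mod 167 for j=0..9):
  0:1  1:3  2:9  3:27  4:81  5:76  6:61  7:16
  8:48  9:144
Giant step factor: 3^(-10) ≡ 121 (mod 167).
Scan 75·121^i mod 167 for i = 0, 1, …:
  i=0: 75   i=1: 57   i=2: 50   i=3: 38
  i=4: 89   i=5: 81
Match at i=5, j=4: x = 5·10 + 4 = 54.

54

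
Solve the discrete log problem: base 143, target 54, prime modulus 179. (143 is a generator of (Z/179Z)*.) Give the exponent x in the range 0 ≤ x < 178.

175

Baby-step giant-step with m = ceil(sqrt(178)) = 14.
Baby table (143^j mod 179 for j=0..13):
  0:1  1:143  2:43  3:63  4:59  5:24  6:31  7:137
  8:80  9:163  10:39  11:28  12:66  13:130
Giant step factor: 143^(-14) ≡ 117 (mod 179).
Scan 54·117^i mod 179 for i = 0, 1, …:
  i=0: 54   i=1: 53   i=2: 115   i=3: 30
  i=4: 109   i=5: 44   i=6: 136   i=7: 160
  i=8: 104   i=9: 175   i=10: 69   i=11: 18
  i=12: 137
Match at i=12, j=7: x = 12·14 + 7 = 175.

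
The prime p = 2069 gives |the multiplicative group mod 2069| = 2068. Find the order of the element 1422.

22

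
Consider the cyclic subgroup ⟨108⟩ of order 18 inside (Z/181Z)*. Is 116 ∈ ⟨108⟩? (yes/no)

yes

⟨108⟩ has order 18; its elements mod 181 are {1, 39, 43, 48, 49, 62, 65, 73, 80, 101, 108, 116, 119, 132, 133, 138, 142, 180}.
116 is in this set.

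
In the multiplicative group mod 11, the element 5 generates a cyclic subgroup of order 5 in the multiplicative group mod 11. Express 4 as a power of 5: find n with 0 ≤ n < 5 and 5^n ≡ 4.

Successive powers of 5 modulo 11:
  5^0=1  5^1=5  5^2=3  5^3=4
So 5^3 ≡ 4 (mod 11), giving n = 3.

3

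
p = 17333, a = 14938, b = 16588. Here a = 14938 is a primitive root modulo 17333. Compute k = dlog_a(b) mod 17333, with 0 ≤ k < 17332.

Baby-step giant-step with m = ceil(sqrt(17332)) = 132.
Baby table (14938^j mod 17333 for j=0..131):
  0:1  1:14938  2:16135  3:9265  4:13898  5:10983  6:7209  7:15446
  8:12785  9:7336  10:5942  11:16636  12:5347  13:3022  14:7504  15:2241
  16:6035  17:1897  18:15264  19:15350  20:43  21:1013  22:485  23:17069
  24:8292  25:4278  26:15326  27:5524  28:12432  29:3454  30:12844  31:4695
  32:4592  33:8615  34:10678  35:9698  36:16843  37:12239  38:15031  39:1396
  40:1849  41:8893  42:3522  43:5981  44:9896  45:10624  46:364  47:12203
  48:14586  49:9858  50:14969  51:11222  52:6793  53:6452  54:8496  55:1022
  56:13596  57:6287  58:5012  59:8029  60:10175  61:1073  62:12782  63:14521
  64:9536  65:6174  66:15652  67:4739  68:3210  69:7902  70:2346  71:14555
  72:14771  73:108  74:1335  75:9280  76:12639  77:10346  78:7520  79:15920
  80:4200  81:11473  82:12303  83:415  84:11389  85:5487  86:14382  87:13114
  88:16699  89:10459  90:14213  91:1877  92:11165  93:4644  94:5406  95:381
  96:6154  97:11553  98:11366  99:8573  100:7270  101:8015  102:9039  103:512
  104:4403  105:10612  106:11771  107:9246  108:7404  109:16412  110:4504  111:11379
  112:12104  113:9029  114:7129  115:16383  116:4627  117:11455  118:3414  119:4646
  120:616  121:15318  122:7351  123:4683  124:15999  125:5658  126:3496  127:16252
  128:6378  129:12396  130:3009  131:3973
Giant step factor: 14938^(-132) ≡ 7300 (mod 17333).
Scan 16588·7300^i mod 17333 for i = 0, 1, …:
  i=0: 16588   i=1: 4062   i=2: 13170   i=3: 12182
  i=4: 10310   i=5: 3114   i=6: 8637   i=7: 9979
  i=8: 13434   i=9: 15419     …   i=94: 3398
  i=95: 1877
Match at i=95, j=91: k = 95·132 + 91 = 12631.

12631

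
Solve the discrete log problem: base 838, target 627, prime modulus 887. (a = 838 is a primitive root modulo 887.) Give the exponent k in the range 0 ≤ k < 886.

2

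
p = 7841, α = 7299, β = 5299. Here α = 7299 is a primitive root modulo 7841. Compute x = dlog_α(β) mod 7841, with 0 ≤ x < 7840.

Baby-step giant-step with m = ceil(sqrt(7840)) = 89.
Baby table (7299^j mod 7841 for j=0..88):
  0:1  1:7299  2:3647  3:7099  4:2273  5:6912  6:1694  7:7090
  8:7151  9:5453  10:531  11:2315  12:7671  13:5889  14:7290  15:684
  16:5640  17:1110  18:2137  19:2214  20:7526  21:6069  22:3822  23:6341
  24:5377  25:2518  26:7419  27:1335  28:5643  29:7325  30:5237  31:7829
  32:6504  33:3282  34:1063  35:4088  36:3307  37:3195  38:1171  39:439
  40:5133  41:1469  42:3584  43:2040  44:7742  45:6612  46:7474  47:2889
  48:2362  49:5720  50:4796  51:3780  52:5582  53:1182  54:2318  55:6045
  56:1148  57:5064  58:7503  59:2853  60:6192  61:7725  62:144  63:362
  64:7662  65:2926  66:5831  67:7362  68:865  69:1630  70:2573  71:1132
  72:5895  73:4038  74:6884  75:1188  76:6907  77:4404  78:4537  79:3020
  80:1929  81:5176  82:1686  83:3585  84:1498  85:3548  86:5870  87:1906
  88:1960
Giant step factor: 7299^(-89) ≡ 6973 (mod 7841).
Scan 5299·6973^i mod 7841 for i = 0, 1, …:
  i=0: 5299   i=1: 3135   i=2: 7488   i=3: 605
  i=4: 207   i=5: 667   i=6: 1278   i=7: 4118
  i=8: 1072   i=9: 2583     …   i=56: 3
  i=57: 5237
Match at i=57, j=30: x = 57·89 + 30 = 5103.

5103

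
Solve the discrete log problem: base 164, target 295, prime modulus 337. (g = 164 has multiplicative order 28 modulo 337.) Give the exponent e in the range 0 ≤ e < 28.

Successive powers of 164 modulo 337:
  164^0=1  164^1=164  164^2=273  164^3=288  164^4=52  164^5=103
  164^6=42  164^7=148  164^8=8  164^9=301  164^10=162  164^11=282
  164^12=79  164^13=150  164^14=336  164^15=173  164^16=64  164^17=49
  164^18=285  164^19=234  164^20=295
So 164^20 ≡ 295 (mod 337), giving e = 20.

20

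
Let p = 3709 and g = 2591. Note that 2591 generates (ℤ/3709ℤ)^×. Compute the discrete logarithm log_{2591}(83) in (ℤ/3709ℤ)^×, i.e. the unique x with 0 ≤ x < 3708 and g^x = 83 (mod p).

871

Baby-step giant-step with m = ceil(sqrt(3708)) = 61.
Baby table (2591^j mod 3709 for j=0..60):
  0:1  1:2591  2:3700  3:2644  4:81  5:2167  6:2980  7:2751
  8:2852  9:1204  10:295  11:291  12:1054  13:1090  14:1641  15:1317
  16:67  17:2983  18:3106  19:2825  20:1718  21:538  22:3083  23:2576
  24:1925  25:2779  26:1220  27:952  28:147  29:2559  30:2386  31:2932
  32:780  33:3284  34:398  35:116  36:127  37:2665  38:2566  39:1978
  40:2869  41:743  42:142  43:731  44:2431  45:839  46:375  47:3576
  48:334  49:1197  50:703  51:354  52:1091  53:523  54:1308  55:2711
  56:3064  57:1564  58:2096  59:760  60:3390
Giant step factor: 2591^(-61) ≡ 1816 (mod 3709).
Scan 83·1816^i mod 3709 for i = 0, 1, …:
  i=0: 83   i=1: 2368   i=2: 1557   i=3: 1254
  i=4: 3647   i=5: 2387   i=6: 2680   i=7: 672
  i=8: 91   i=9: 2060     …   i=13: 3198
  i=14: 2983
Match at i=14, j=17: x = 14·61 + 17 = 871.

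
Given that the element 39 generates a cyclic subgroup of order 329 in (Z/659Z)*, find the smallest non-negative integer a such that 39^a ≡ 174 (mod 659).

48

Baby-step giant-step with m = ceil(sqrt(329)) = 19.
Baby table (39^j mod 659 for j=0..18):
  0:1  1:39  2:203  3:9  4:351  5:509  6:81  7:523
  8:627  9:70  10:94  11:371  12:630  13:187  14:44  15:398
  16:365  17:396  18:287
Giant step factor: 39^(-19) ≡ 593 (mod 659).
Scan 174·593^i mod 659 for i = 0, 1, …:
  i=0: 174   i=1: 378   i=2: 94
Match at i=2, j=10: a = 2·19 + 10 = 48.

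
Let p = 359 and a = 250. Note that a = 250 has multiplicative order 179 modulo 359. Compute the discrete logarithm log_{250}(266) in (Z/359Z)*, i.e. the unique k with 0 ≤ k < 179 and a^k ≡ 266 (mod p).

20

Baby-step giant-step with m = ceil(sqrt(179)) = 14.
Baby table (250^j mod 359 for j=0..13):
  0:1  1:250  2:34  3:243  4:79  5:5  6:173  7:170
  8:138  9:36  10:25  11:147  12:132  13:331
Giant step factor: 250^(-14) ≡ 2 (mod 359).
Scan 266·2^i mod 359 for i = 0, 1, …:
  i=0: 266   i=1: 173
Match at i=1, j=6: k = 1·14 + 6 = 20.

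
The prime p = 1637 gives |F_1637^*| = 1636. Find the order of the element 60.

The order of 60 must divide p − 1 = 1636 = 2^2 · 409.
Divisors: 1, 2, 4, 409, 818, 1636.
Check each in increasing order: 60^1 ≡ 60;  60^2 ≡ 326;  60^4 ≡ 1508;  60^409 ≡ 1636;  60^818 ≡ 1.
Smallest exponent giving 1 is 818.

818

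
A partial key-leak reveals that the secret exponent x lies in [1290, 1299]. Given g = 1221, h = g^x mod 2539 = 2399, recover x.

1295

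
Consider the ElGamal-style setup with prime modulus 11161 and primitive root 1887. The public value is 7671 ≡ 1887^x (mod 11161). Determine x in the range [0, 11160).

6119

Baby-step giant-step with m = ceil(sqrt(11160)) = 106.
Baby table (1887^j mod 11161 for j=0..105):
  0:1  1:1887  2:410  3:3561  4:685  5:9080  6:1825  7:6187
  8:463  9:3123  10:93  11:8076  12:4647  13:7504  14:7900  15:7365
  16:2310  17:6180  18:9576  19:253  20:8649  21:3281  22:8053  23:5890
  24:9235  25:4124  26:2771  27:5529  28:8849  29:1207  30:765  31:3786
  32:1142  33:881  34:10619  35:4058  36:1000  37:791  38:8204  39:641
  40:4179  41:6107  42:5757  43:3806  44:5399  45:9081  46:3712  47:6597
  48:4024  49:3808  50:9173  51:9901  52:10834  53:7967  54:11023  55:7458
  56:10386  57:10827  58:5919  59:8153  60:4853  61:5591  62:3072  63:4305
  64:9488  65:1612  66:6052  67:2421  68:3578  69:10442  70:4889  71:6557
  72:6671  73:9730  74:665  75:4823  76:4786  77:1933  78:9085  79:99
  80:8237  81:7107  82:6548  83:849  84:6040  85:2099  86:9819  87:1193
  88:7830  89:9207  90:7093  91:2452  92:6270  93:830  94:3670  95:5470
  96:9126  97:10500  98:2725  99:8015  100:1150  101:4816  102:2738  103:10224
  104:6480  105:6465
Giant step factor: 1887^(-106) ≡ 10119 (mod 11161).
Scan 7671·10119^i mod 11161 for i = 0, 1, …:
  i=0: 7671   i=1: 9255   i=2: 10555   i=3: 6436
  i=4: 1449   i=5: 8038   i=6: 6315   i=7: 4760
  i=8: 6725   i=9: 1658     …   i=56: 5343
  i=57: 1933
Match at i=57, j=77: x = 57·106 + 77 = 6119.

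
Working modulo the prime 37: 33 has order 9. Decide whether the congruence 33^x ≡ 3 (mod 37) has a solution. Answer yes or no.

no

3 ∈ ⟨33⟩ iff 3^9 ≡ 1 (mod 37), since |⟨33⟩| = 9.
3^9 mod 37 = 36.
Since 36 ≠ 1, 3 does not lie in the subgroup.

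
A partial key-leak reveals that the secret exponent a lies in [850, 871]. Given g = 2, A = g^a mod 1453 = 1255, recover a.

855

Compute 2^850 mod 1453 = 1356, then multiply by 2 repeatedly:
  2^850=1356  2^851=1259  2^852=1065  2^853=677  2^854=1354
  2^855=1255
Found 1255 at exponent 855.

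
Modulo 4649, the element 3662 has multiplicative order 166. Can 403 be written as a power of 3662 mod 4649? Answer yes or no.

403 ∈ ⟨3662⟩ iff 403^166 ≡ 1 (mod 4649), since |⟨3662⟩| = 166.
403^166 mod 4649 = 1.
Since 1 = 1, 403 lies in the subgroup.

yes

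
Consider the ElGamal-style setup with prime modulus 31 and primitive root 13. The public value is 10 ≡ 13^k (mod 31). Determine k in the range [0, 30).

Successive powers of 13 modulo 31:
  13^0=1  13^1=13  13^2=14  13^3=27  13^4=10
So 13^4 ≡ 10 (mod 31), giving k = 4.

4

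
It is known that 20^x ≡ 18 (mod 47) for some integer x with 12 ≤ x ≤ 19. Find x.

14

Compute 20^12 mod 47 = 36, then multiply by 20 repeatedly:
  20^12=36  20^13=15  20^14=18
Found 18 at exponent 14.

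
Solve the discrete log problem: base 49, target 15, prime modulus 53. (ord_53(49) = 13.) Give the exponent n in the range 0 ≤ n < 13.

Successive powers of 49 modulo 53:
  49^0=1  49^1=49  49^2=16  49^3=42  49^4=44  49^5=36
  49^6=15
So 49^6 ≡ 15 (mod 53), giving n = 6.

6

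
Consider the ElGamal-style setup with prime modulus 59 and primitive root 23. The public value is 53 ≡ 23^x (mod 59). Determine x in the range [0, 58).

44

Baby-step giant-step with m = ceil(sqrt(58)) = 8.
Baby table (23^j mod 59 for j=0..7):
  0:1  1:23  2:57  3:13  4:4  5:33  6:51  7:52
Giant step factor: 23^(-8) ≡ 48 (mod 59).
Scan 53·48^i mod 59 for i = 0, 1, …:
  i=0: 53   i=1: 7   i=2: 41   i=3: 21
  i=4: 5   i=5: 4
Match at i=5, j=4: x = 5·8 + 4 = 44.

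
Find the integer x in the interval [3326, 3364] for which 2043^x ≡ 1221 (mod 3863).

Compute 2043^3326 mod 3863 = 2031, then multiply by 2043 repeatedly:
  2043^3326=2031  2043^3327=471  2043^3328=366  2043^3329=2179  2043^3330=1521
  2043^3331=1551  2043^3332=1033  2043^3333=1221
Found 1221 at exponent 3333.

3333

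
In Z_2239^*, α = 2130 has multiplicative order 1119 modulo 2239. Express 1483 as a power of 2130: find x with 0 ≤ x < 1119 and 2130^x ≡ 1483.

Baby-step giant-step with m = ceil(sqrt(1119)) = 34.
Baby table (2130^j mod 2239 for j=0..33):
  0:1  1:2130  2:686  3:1352  4:406  5:526  6:880  7:357
  8:1389  9:851  10:1279  11:1646  12:1945  13:700  14:2065  15:1054
  16:1542  17:2086  18:1004  19:275  20:1371  21:574  22:126  23:1939
  24:1354  25:188  26:1898  27:1345  28:1169  29:202  30:372  31:1993
  32:2185  33:1408
Giant step factor: 2130^(-34) ≡ 1760 (mod 2239).
Scan 1483·1760^i mod 2239 for i = 0, 1, …:
  i=0: 1483   i=1: 1645   i=2: 173   i=3: 2215
  i=4: 301   i=5: 1356   i=6: 2025   i=7: 1751
  i=8: 896   i=9: 704   i=10: 873   i=11: 526
Match at i=11, j=5: x = 11·34 + 5 = 379.

379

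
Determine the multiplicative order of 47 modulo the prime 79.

78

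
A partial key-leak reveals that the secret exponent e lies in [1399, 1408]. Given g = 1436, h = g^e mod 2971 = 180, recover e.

Compute 1436^1399 mod 2971 = 1887, then multiply by 1436 repeatedly:
  1436^1399=1887  1436^1400=180
Found 180 at exponent 1400.

1400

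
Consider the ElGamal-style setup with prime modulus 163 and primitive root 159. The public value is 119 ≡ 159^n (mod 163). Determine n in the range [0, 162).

Baby-step giant-step with m = ceil(sqrt(162)) = 13.
Baby table (159^j mod 163 for j=0..12):
  0:1  1:159  2:16  3:99  4:93  5:117  6:21  7:79
  8:10  9:123  10:160  11:12  12:115
Giant step factor: 159^(-13) ≡ 45 (mod 163).
Scan 119·45^i mod 163 for i = 0, 1, …:
  i=0: 119   i=1: 139   i=2: 61   i=3: 137
  i=4: 134   i=5: 162   i=6: 118   i=7: 94
  i=8: 155   i=9: 129   i=10: 100   i=11: 99
Match at i=11, j=3: n = 11·13 + 3 = 146.

146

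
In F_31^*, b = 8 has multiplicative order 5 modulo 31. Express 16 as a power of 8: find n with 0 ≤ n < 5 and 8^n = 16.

3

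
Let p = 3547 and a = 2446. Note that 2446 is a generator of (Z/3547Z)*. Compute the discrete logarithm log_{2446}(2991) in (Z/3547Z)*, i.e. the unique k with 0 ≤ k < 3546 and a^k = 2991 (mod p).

Baby-step giant-step with m = ceil(sqrt(3546)) = 60.
Baby table (2446^j mod 3547 for j=0..59):
  0:1  1:2446  2:2674  3:3483  4:3071  5:2667  6:549  7:2088
  8:3115  9:334  10:1154  11:2819  12:3453  13:631  14:481  15:2469
  16:2180  17:1139  18:1599  19:2360  20:1591  21:527  22:1481  23:1039
  24:1742  25:985  26:897  27:2016  28:806  29:2891  30:2215  31:1621
  32:2967  33:120  34:2666  35:1650  36:2961  37:3179  38:810  39:2034
  40:2270  41:1365  42:1063  43:147  44:1315  45:2908  46:1233  47:968
  48:1879  49:2669  50:1894  51:342  52:2987  53:2929  54:2941  55:370
  56:535  57:3314  58:1149  59:1230
Giant step factor: 2446^(-60) ≡ 2964 (mod 3547).
Scan 2991·2964^i mod 3547 for i = 0, 1, …:
  i=0: 2991   i=1: 1371   i=2: 2329   i=3: 694
  i=4: 3303   i=5: 372   i=6: 3038   i=7: 2346
  i=8: 1424   i=9: 3353     …   i=16: 1431
  i=17: 2819
Match at i=17, j=11: k = 17·60 + 11 = 1031.

1031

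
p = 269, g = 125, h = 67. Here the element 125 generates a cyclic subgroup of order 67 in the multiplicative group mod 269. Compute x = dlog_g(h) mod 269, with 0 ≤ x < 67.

35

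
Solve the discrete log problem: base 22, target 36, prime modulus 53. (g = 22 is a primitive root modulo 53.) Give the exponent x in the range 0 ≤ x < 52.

20

Baby-step giant-step with m = ceil(sqrt(52)) = 8.
Baby table (22^j mod 53 for j=0..7):
  0:1  1:22  2:7  3:48  4:49  5:18  6:25  7:20
Giant step factor: 22^(-8) ≡ 10 (mod 53).
Scan 36·10^i mod 53 for i = 0, 1, …:
  i=0: 36   i=1: 42   i=2: 49
Match at i=2, j=4: x = 2·8 + 4 = 20.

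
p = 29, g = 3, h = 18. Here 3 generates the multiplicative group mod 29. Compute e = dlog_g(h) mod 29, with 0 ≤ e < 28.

19

Successive powers of 3 modulo 29:
  3^0=1  3^1=3  3^2=9  3^3=27  3^4=23  3^5=11
  3^6=4  3^7=12  3^8=7  3^9=21  3^10=5  3^11=15
  3^12=16  3^13=19  3^14=28  3^15=26  3^16=20  3^17=2
  3^18=6  3^19=18
So 3^19 ≡ 18 (mod 29), giving e = 19.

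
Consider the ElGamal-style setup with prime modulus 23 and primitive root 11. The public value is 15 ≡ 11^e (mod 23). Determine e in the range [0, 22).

Successive powers of 11 modulo 23:
  11^0=1  11^1=11  11^2=6  11^3=20  11^4=13  11^5=5
  11^6=9  11^7=7  11^8=8  11^9=19  11^10=2  11^11=22
  11^12=12  11^13=17  11^14=3  11^15=10  11^16=18  11^17=14
  11^18=16  11^19=15
So 11^19 ≡ 15 (mod 23), giving e = 19.

19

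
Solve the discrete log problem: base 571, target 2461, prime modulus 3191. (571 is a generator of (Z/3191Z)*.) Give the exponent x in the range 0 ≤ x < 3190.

Baby-step giant-step with m = ceil(sqrt(3190)) = 57.
Baby table (571^j mod 3191 for j=0..56):
  0:1  1:571  2:559  3:89  4:2954  5:1886  6:1539  7:1244
  8:1922  9:2949  10:2222  11:1935  12:799  13:3107  14:3092  15:909
  16:2097  17:762  18:1126  19:1555  20:807  21:1293  22:1182  23:1621
  24:201  25:3086  26:674  27:1934  28:228  29:2548  30:3003  31:1146
  32:211  33:2414  34:3073  35:2824  36:1049  37:2262  38:2438  39:822
  40:285  41:3185  42:2956  43:3028  44:2657  45:1422  46:1448  47:339
  48:2109  49:1232  50:1452  51:2623  52:1154  53:1588  54:504  55:594
  56:928
Giant step factor: 571^(-57) ≡ 263 (mod 3191).
Scan 2461·263^i mod 3191 for i = 0, 1, …:
  i=0: 2461   i=1: 2661   i=2: 1014   i=3: 1829
  i=4: 2377   i=5: 2906   i=6: 1629   i=7: 833
  i=8: 2091   i=9: 1081     …   i=32: 2818
  i=33: 822
Match at i=33, j=39: x = 33·57 + 39 = 1920.

1920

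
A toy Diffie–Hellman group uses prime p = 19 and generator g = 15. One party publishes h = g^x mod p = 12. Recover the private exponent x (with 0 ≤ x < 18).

3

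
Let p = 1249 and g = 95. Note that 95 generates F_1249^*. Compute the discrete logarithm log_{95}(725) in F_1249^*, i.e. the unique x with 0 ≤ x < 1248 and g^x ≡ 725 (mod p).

801

Baby-step giant-step with m = ceil(sqrt(1248)) = 36.
Baby table (95^j mod 1249 for j=0..35):
  0:1  1:95  2:282  3:561  4:837  5:828  6:1222  7:1182
  8:1129  9:1090  10:1132  11:126  12:729  13:560  14:742  15:546
  16:661  17:345  18:301  19:1117  20:1199  21:246  22:888  23:677
  24:616  25:1066  26:101  27:852  28:1004  29:456  30:854  31:1194
  32:1020  33:727  34:370  35:178
Giant step factor: 95^(-36) ≡ 1043 (mod 1249).
Scan 725·1043^i mod 1249 for i = 0, 1, …:
  i=0: 725   i=1: 530   i=2: 732   i=3: 337
  i=4: 522   i=5: 1131   i=6: 577   i=7: 1042
  i=8: 176   i=9: 1214     …   i=21: 407
  i=22: 1090
Match at i=22, j=9: x = 22·36 + 9 = 801.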